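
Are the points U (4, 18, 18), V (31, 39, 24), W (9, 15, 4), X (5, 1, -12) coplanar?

No

With U as base: UV = (27, 21, 6), UW = (5, -3, -14), UX = (1, -17, -30).
UW × UX = (-148, 136, -82).
UV · (UW × UX) = -1632.
Since -1632 ≠ 0, the four points are not coplanar.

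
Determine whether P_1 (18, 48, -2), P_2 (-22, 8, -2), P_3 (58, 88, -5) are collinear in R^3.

P_1P_2 = (-40, -40, 0), P_1P_3 = (40, 40, -3).
Comparing components 2 and 3: (-40)(-3) − (0)(40) = 120 ≠ 0, so P_1P_2 and P_1P_3 are not parallel and the points are not collinear.

No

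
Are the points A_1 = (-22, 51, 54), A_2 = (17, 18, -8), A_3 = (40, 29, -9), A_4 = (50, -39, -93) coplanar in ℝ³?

The four points are coplanar iff the 3×3 determinant with rows A_1A_2, A_1A_3, A_1A_4 is zero.
Rows: (39, -33, -62), (62, -22, -63), (72, -90, -147).
Expanding along the first row: (39)(-2436) − (-33)(-4578) + (-62)(-3996) = 1674.
Nonzero ⇒ not coplanar.

No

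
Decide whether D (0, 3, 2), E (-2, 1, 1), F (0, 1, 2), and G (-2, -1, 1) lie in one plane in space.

A normal to the plane through D, E, F is n = DE × DF = (-2, 0, 4).
The plane has equation n·P = 8. For G: n·G = 8.
Equal, so G lies in the plane and all four are coplanar.

Yes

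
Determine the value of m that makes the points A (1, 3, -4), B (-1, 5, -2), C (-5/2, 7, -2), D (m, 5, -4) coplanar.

-1/2

Coplanarity ⇔ det[AB; AC; AD] = 0.
Expanding, this is linear in m: (-4)m + (-2) = 0.
So m = -1/2.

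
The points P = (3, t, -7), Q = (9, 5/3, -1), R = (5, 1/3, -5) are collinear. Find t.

-1/3

Collinearity requires PQ × PR = 0; each component is linear in t.
The x-component gives (4)t + (4/3) = 0, so t = -1/3.
The remaining components then also vanish.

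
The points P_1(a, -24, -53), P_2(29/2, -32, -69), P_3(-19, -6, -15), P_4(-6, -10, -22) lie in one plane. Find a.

The points are coplanar iff P_1P_2 · (P_1P_3 × P_1P_4) = 0.
Expanding, this is linear in a: (-34)a + (17) = 0.
So a = 1/2.

1/2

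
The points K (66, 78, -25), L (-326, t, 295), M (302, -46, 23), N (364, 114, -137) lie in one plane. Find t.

Normal to plane KMN: n = (12160, 40736, 45448); plane equation n·P = 2843768.
Requiring n·L = 2843768: (40736)t + (9443000) = 2843768.
So t = -162.

-162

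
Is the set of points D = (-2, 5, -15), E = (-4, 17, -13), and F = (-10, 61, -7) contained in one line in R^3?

DE = (-2, 12, 2), DF = (-8, 56, 8).
Comparing components 2 and 3: (12)(8) − (2)(56) = -16 ≠ 0, so DE and DF are not parallel and the points are not collinear.

No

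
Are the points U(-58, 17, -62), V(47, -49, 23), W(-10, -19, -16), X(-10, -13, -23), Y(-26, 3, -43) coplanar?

No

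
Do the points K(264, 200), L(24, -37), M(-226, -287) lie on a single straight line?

KL = (-240, -237), KM = (-490, -487).
Twice the signed area of △KLM is (-240)(-487) − (-237)(-490) = 750.
The area is nonzero, so the three points are not collinear.

No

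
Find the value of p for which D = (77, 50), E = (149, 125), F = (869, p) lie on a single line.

The three points are collinear iff det[DE; DF] = 0.
This determinant is linear in p: (72)p + (-63000) = 0, so p = 875.

875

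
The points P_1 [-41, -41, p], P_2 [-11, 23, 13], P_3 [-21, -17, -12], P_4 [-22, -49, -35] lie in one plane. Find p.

Coplanarity ⇔ det[P_1P_2; P_1P_3; P_1P_4] = 0.
Expanding, this is linear in p: (-280)p + (-5880) = 0.
So p = -21.

-21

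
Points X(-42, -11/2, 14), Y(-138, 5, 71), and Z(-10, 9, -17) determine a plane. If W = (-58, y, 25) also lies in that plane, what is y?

Coplanarity requires XY · (XZ × XW) = 0.
XY = (-96, 21/2, 57), XZ = (32, 29/2, -31); the triple product is linear in y with coefficient -1152 and constant term -6912.
Setting it to zero: y = -6.

-6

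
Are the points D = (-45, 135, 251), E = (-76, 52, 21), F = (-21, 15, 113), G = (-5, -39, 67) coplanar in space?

No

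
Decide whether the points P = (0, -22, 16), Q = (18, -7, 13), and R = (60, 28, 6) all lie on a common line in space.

PQ = (18, 15, -3), PR = (60, 50, -10).
Each component of PR is 10/3 times the corresponding component of PQ, so PR = 10/3·PQ and the points are collinear.

Yes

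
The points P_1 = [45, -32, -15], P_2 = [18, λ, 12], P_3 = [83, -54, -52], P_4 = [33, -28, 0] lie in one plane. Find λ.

Normal to plane P_1P_3P_4: n = (-182, -126, -112); plane equation n·P = -2478.
Requiring n·P_2 = -2478: (-126)λ + (-4620) = -2478.
So λ = -17.

-17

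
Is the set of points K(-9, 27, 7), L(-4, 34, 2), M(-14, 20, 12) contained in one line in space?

Yes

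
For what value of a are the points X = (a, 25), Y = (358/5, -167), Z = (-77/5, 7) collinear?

-122/5

Collinearity: (X − Y) must be parallel to (Z − Y) = (-87, 174).
Cross-multiplying the components: (a − 358/5)·(174) = (192)·(-87).
Solving gives a = -122/5.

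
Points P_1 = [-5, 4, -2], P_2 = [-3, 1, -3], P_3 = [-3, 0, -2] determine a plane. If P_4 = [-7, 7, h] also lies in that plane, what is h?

The plane through P_1, P_2, P_3 has equation −4x − 2y − 2z = 16.
Substituting P_4: (-2)h + (14) = 16, so h = -1.

-1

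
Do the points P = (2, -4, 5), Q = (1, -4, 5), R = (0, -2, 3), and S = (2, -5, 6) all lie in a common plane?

With P as base: PQ = (-1, 0, 0), PR = (-2, 2, -2), PS = (0, -1, 1).
PR × PS = (0, 2, 2).
PQ · (PR × PS) = 0.
The scalar triple product vanishes, so the four points are coplanar.

Yes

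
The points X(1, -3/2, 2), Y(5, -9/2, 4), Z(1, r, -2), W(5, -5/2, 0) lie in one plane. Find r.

Coplanarity ⇔ det[XY; XZ; XW] = 0.
Expanding, this is linear in r: (-16)r + (8) = 0.
So r = 1/2.

1/2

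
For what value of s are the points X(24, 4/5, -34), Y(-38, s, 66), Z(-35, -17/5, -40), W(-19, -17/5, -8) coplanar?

Normal to plane XZW: n = (-672/5, 1792, 336/5); plane equation n·P = -20384/5.
Requiring n·Y = -20384/5: (1792)s + (47712/5) = -20384/5.
So s = -38/5.

-38/5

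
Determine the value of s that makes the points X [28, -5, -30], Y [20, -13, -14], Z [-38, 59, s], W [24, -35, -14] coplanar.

62

The points are coplanar iff XY · (XZ × XW) = 0.
Expanding, this is linear in s: (-208)s + (12896) = 0.
So s = 62.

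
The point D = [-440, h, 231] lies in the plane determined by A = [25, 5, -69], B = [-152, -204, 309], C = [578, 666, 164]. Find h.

A normal to the plane is n = AB × AC = (-298555, 250275, -1420).
D lies in the plane iff n · AD = 0.
This gives (250275)h + (137150700) = 0, so h = -548.

-548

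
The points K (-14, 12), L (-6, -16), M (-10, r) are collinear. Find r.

The three points are collinear iff det[KL; KM] = 0.
This determinant is linear in r: (8)r + (16) = 0, so r = -2.

-2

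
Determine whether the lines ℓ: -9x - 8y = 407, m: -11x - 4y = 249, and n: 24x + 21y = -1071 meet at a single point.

Lines aᵢx + bᵢy = cᵢ with pairwise distinct directions are concurrent exactly when det[aᵢ bᵢ cᵢ] = 0.
Here the determinant is 0.
It vanishes, so the lines are concurrent at (-7, -43).

Yes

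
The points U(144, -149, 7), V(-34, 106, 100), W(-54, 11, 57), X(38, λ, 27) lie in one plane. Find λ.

-79

The points are coplanar iff UV · (UW × UX) = 0.
Expanding, this is linear in λ: (-9514)λ + (-751606) = 0.
So λ = -79.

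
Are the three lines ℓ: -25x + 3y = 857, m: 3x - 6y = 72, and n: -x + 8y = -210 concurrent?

Yes

Intersecting ℓ and m: solving the 2×2 system gives (x, y) = (-38, -31).
Substitute into n: (-1)(-38) + (8)(-31) = -210.
This equals -210, so (-38, -31) lies on all three lines and they are concurrent.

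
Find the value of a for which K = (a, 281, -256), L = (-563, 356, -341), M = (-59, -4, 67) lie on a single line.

-458

Direction LM = (504, -360, 408). From the y-coordinate of K, the parameter along the line is τ = (281 − 356)/(-360) = 5/24.
Then a = (-563) + 5/24·(504) = -458.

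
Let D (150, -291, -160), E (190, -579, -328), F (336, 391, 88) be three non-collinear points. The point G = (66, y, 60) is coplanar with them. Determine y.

53

A normal to the plane is n = DE × DF = (43152, -41168, 80848).
G lies in the plane iff n · DG = 0.
This gives (-41168)y + (2181904) = 0, so y = 53.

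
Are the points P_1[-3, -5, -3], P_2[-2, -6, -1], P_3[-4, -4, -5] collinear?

Yes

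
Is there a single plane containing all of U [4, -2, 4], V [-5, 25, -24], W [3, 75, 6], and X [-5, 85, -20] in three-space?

No

A normal to the plane through U, V, W is n = UV × UW = (2210, 46, -666).
The plane has equation n·P = 6084. For X: n·X = 6180.
6180 ≠ 6084, so X is off the plane.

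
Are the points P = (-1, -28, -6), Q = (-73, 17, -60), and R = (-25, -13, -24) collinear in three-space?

Yes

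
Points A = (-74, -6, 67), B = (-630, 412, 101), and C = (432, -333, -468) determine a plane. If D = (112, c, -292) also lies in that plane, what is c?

The plane through A, B, C has equation −212512x − 280256y − 29696z = 15417792.
Substituting D: (-280256)c + (-15130112) = 15417792, so c = -109.

-109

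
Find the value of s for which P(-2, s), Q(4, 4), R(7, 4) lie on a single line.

4

The three points are collinear iff det[PQ; PR] = 0.
This determinant is linear in s: (3)s + (-12) = 0, so s = 4.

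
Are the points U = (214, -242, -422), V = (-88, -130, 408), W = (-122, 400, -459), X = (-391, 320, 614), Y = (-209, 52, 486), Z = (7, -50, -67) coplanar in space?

Yes

The plane through U, V, W has normal n = UV × UW = (-537004, -290054, -156252) and equation n·P = 21212556.
Checking the remaining points: n·X = 21212556, n·Y = 21212556, n·Z = 21212556.
All equal 21212556, so all 6 points lie in one plane.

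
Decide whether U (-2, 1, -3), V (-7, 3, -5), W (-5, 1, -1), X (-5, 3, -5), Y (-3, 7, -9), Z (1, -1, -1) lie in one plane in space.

No

The plane through U, V, W has normal n = UV × UW = (4, 16, 6) and equation n·P = -10.
Checking the remaining points: n·X = -2, n·Y = 46, n·Z = -18.
Since n·X = -2 ≠ -10, X is off the plane and the points are not all coplanar.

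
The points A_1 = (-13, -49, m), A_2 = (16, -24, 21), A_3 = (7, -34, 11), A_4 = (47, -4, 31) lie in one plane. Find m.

1

Coplanarity ⇔ det[A_1A_2; A_1A_3; A_1A_4] = 0.
Expanding, this is linear in m: (-130)m + (130) = 0.
So m = 1.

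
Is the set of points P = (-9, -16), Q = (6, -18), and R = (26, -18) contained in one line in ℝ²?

PQ = (15, -2), PR = (35, -2).
det[PQ; PR] = (15)(-2) − (-2)(35) = 40.
The determinant is nonzero, so they are not collinear.

No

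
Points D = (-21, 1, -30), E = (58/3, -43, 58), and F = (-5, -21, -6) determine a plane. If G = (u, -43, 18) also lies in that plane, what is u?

The plane through D, E, F has equation 880x + 440y − (550/3)z = -12540.
Substituting G: (880)u + (-22220) = -12540, so u = 11.

11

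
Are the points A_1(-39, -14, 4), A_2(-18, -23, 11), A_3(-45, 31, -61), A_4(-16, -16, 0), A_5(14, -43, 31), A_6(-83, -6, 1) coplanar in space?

No

The plane through A_1, A_2, A_3 has normal n = A_1A_2 × A_1A_3 = (270, 1323, 891) and equation n·P = -25488.
Checking the remaining points: n·A_4 = -25488, n·A_5 = -25488, n·A_6 = -29457.
Since n·A_6 = -29457 ≠ -25488, A_6 is off the plane and the points are not all coplanar.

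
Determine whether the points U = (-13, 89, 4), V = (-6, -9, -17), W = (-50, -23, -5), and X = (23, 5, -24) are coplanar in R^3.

With U as base: UV = (7, -98, -21), UW = (-37, -112, -9), UX = (36, -84, -28).
UW × UX = (2380, -1360, 7140).
UV · (UW × UX) = 0.
The scalar triple product vanishes, so the four points are coplanar.

Yes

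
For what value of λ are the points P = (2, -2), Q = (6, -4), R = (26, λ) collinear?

-14

The three points are collinear iff det[PQ; PR] = 0.
This determinant is linear in λ: (4)λ + (56) = 0, so λ = -14.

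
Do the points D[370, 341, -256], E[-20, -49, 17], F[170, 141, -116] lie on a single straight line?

Yes

DE = (-390, -390, 273), DF = (-200, -200, 140).
DE × DF = (0, 0, 0).
The cross product vanishes, so the three points are collinear.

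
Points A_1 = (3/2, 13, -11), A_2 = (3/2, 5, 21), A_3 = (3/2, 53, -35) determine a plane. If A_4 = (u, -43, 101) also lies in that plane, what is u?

3/2

A normal to the plane is n = A_1A_2 × A_1A_3 = (-1088, 0, 0).
A_4 lies in the plane iff n · A_1A_4 = 0.
This gives (-1088)u + (1632) = 0, so u = 3/2.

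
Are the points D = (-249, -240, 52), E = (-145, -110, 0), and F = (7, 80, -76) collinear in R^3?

Yes

DE = (104, 130, -52), DF = (256, 320, -128).
Each component of DF is 32/13 times the corresponding component of DE, so DF = 32/13·DE and the points are collinear.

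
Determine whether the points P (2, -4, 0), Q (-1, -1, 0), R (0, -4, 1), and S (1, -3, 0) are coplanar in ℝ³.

Yes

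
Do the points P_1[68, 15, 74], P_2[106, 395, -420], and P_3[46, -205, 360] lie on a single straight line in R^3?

Yes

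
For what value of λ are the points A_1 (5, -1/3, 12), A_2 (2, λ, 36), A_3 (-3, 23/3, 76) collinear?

8/3

Collinearity requires A_1A_2 × A_1A_3 = 0; each component is linear in λ.
The x-component gives (64)λ + (-512/3) = 0, so λ = 8/3.
The remaining components then also vanish.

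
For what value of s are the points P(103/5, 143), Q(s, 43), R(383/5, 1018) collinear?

Collinearity: (Q − P) must be parallel to (R − P) = (56, 875).
Cross-multiplying the components: (s − 103/5)·(875) = (-100)·(56).
Solving gives s = 71/5.

71/5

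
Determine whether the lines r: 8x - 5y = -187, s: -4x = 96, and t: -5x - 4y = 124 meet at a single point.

Lines aᵢx + bᵢy = cᵢ with pairwise distinct directions are concurrent exactly when det[aᵢ bᵢ cᵢ] = 0.
Here the determinant is 0.
It vanishes, so the lines are concurrent at (-24, -1).

Yes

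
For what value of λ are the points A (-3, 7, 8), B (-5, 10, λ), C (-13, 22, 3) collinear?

Collinearity requires AB × AC = 0; each component is linear in λ.
The x-component gives (-15)λ + (105) = 0, so λ = 7.
The remaining components then also vanish.

7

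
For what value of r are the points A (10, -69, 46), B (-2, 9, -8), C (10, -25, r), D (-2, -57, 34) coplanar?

18

The points are coplanar iff AB · (AC × AD) = 0.
Expanding, this is linear in r: (-792)r + (14256) = 0.
So r = 18.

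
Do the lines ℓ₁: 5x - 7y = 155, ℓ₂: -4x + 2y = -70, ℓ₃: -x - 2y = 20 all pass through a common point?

Lines aᵢx + bᵢy = cᵢ with pairwise distinct directions are concurrent exactly when det[aᵢ bᵢ cᵢ] = 0.
Here the determinant is 0.
It vanishes, so the lines are concurrent at (10, -15).

Yes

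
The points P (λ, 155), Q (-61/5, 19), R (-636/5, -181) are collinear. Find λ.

66

Collinearity: (P − Q) must be parallel to (R − Q) = (-115, -200).
Cross-multiplying the components: (λ − (-61/5))·(-200) = (136)·(-115).
Solving gives λ = 66.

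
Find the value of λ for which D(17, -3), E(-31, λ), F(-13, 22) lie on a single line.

Collinearity: (E − D) must be parallel to (F − D) = (-30, 25).
Cross-multiplying the components: (λ − (-3))·(-30) = (-48)·(25).
Solving gives λ = 37.

37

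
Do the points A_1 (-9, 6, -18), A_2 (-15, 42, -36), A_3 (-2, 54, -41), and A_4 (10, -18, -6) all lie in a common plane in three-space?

No

The four points are coplanar iff the 3×3 determinant with rows A_1A_2, A_1A_3, A_1A_4 is zero.
Rows: (-6, 36, -18), (7, 48, -23), (19, -24, 12).
Expanding along the first row: (-6)(24) − (36)(521) + (-18)(-1080) = 540.
Nonzero ⇒ not coplanar.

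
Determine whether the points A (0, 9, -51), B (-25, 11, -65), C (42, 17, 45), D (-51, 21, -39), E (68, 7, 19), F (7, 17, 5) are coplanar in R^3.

No

The plane through A, B, C has normal n = AB × AC = (304, 1812, -284) and equation n·P = 30792.
Checking the remaining points: n·D = 33624, n·E = 27960, n·F = 31512.
Since n·D = 33624 ≠ 30792, D is off the plane and the points are not all coplanar.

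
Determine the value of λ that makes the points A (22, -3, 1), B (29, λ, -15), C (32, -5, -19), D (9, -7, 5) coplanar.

The points are coplanar iff AB · (AC × AD) = 0.
Expanding, this is linear in λ: (220)λ + (1100) = 0.
So λ = -5.

-5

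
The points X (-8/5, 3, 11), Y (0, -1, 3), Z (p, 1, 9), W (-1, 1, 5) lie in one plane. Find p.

-3/5

Coplanarity ⇔ det[XY; XZ; XW] = 0.
Expanding, this is linear in p: (-8)p + (-24/5) = 0.
So p = -3/5.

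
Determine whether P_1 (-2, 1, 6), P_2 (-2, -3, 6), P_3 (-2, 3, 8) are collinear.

P_1P_2 = (0, -4, 0), P_1P_3 = (0, 2, 2).
P_1P_2 × P_1P_3 = (-8, 0, 0).
The cross product is nonzero, so the points do not lie on one line.

No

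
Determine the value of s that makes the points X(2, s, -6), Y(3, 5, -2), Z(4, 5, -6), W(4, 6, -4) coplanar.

1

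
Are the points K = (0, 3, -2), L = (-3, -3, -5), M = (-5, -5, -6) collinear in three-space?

No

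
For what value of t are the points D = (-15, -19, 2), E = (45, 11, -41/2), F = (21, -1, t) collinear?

-23/2

Collinearity requires DE × DF = 0; each component is linear in t.
The x-component gives (30)t + (345) = 0, so t = -23/2.
The remaining components then also vanish.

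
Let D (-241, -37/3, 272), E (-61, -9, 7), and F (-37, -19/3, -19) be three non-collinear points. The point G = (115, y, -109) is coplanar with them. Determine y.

A normal to the plane is n = DE × DF = (620, -1680, 400).
G lies in the plane iff n · DG = 0.
This gives (-1680)y + (47600) = 0, so y = 85/3.

85/3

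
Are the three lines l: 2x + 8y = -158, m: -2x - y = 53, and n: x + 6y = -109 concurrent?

The three lines meet at one point iff the augmented coefficient matrix [aᵢ bᵢ cᵢ] has rank < 3, i.e. its determinant vanishes.
Here the determinant is 0.
It vanishes, so the lines are concurrent at (-19, -15).

Yes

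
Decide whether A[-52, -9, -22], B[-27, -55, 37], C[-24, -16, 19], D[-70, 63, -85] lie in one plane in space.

With A as base: AB = (25, -46, 59), AC = (28, -7, 41), AD = (-18, 72, -63).
AC × AD = (-2511, 1026, 1890).
AB · (AC × AD) = 1539.
Since 1539 ≠ 0, the four points are not coplanar.

No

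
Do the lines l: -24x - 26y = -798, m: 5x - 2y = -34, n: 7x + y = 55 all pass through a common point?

Intersecting l and m: solving the 2×2 system gives (x, y) = (4, 27).
Substitute into n: (7)(4) + (1)(27) = 55.
This equals 55, so (4, 27) lies on all three lines and they are concurrent.

Yes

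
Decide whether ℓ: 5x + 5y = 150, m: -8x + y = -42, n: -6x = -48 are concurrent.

Yes

Intersecting ℓ and m: solving the 2×2 system gives (x, y) = (8, 22).
Substitute into n: (-6)(8) + (0)(22) = -48.
This equals -48, so (8, 22) lies on all three lines and they are concurrent.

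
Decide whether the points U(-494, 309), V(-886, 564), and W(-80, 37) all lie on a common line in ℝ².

No

UV = (-392, 255), UW = (414, -272).
det[UV; UW] = (-392)(-272) − (255)(414) = 1054.
The determinant is nonzero, so they are not collinear.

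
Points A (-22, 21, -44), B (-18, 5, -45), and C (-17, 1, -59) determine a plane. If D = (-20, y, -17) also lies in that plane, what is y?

13

The plane through A, B, C has equation 220x + 55y = -3685.
Substituting D: (55)y + (-4400) = -3685, so y = 13.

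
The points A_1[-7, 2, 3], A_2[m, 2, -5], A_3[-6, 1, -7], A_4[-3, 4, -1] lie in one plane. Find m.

-5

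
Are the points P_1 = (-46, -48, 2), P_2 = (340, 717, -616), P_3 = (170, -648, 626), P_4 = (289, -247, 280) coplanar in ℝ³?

With P_1 as base: P_1P_2 = (386, 765, -618), P_1P_3 = (216, -600, 624), P_1P_4 = (335, -199, 278).
P_1P_3 × P_1P_4 = (-42624, 148992, 158016).
P_1P_2 · (P_1P_3 × P_1P_4) = -127872.
Since -127872 ≠ 0, the four points are not coplanar.

No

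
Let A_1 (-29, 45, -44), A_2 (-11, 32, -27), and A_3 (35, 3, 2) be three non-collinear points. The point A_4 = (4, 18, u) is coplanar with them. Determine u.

-2

Coplanarity requires A_1A_2 · (A_1A_3 × A_1A_4) = 0.
A_1A_2 = (18, -13, 17), A_1A_3 = (64, -42, 46); the triple product is linear in u with coefficient 76 and constant term 152.
Setting it to zero: u = -2.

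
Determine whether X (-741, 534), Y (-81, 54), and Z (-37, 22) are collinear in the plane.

Yes

XY = (660, -480), XZ = (704, -512).
Twice the signed area of △XYZ is (660)(-512) − (-480)(704) = 0.
The triangle is degenerate (zero area), so the points are collinear.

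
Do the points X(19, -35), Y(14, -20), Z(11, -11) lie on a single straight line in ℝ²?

Yes

XY = (-5, 15), XZ = (-8, 24).
det[XY; XZ] = (-5)(24) − (15)(-8) = 0.
The determinant is zero, so the points are collinear.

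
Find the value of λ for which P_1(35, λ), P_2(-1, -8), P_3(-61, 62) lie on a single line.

The three points are collinear iff det[P_1P_2; P_1P_3] = 0.
This determinant is linear in λ: (-60)λ + (-3000) = 0, so λ = -50.

-50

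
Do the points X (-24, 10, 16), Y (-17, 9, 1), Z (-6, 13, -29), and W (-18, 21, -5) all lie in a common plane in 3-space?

A normal to the plane through X, Y, Z is n = XY × XZ = (90, 45, 39).
The plane has equation n·P = -1086. For W: n·W = -870.
-870 ≠ -1086, so W is off the plane.

No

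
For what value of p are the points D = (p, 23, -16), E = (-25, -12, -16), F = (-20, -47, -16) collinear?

-30

Direction EF = (5, -35, 0). From the y-coordinate of D, the parameter along the line is τ = (23 − (-12))/(-35) = -1.
Then p = (-25) + (-1)·(5) = -30.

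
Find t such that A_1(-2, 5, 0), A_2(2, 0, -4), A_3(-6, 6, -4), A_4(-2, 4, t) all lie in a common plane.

-2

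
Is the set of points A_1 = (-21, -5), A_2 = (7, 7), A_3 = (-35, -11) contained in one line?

A_1A_2 = (28, 12), A_1A_3 = (-14, -6).
Twice the signed area of △A_1A_2A_3 is (28)(-6) − (12)(-14) = 0.
The triangle is degenerate (zero area), so the points are collinear.

Yes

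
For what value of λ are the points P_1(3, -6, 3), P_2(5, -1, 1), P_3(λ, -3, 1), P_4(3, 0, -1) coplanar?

Coplanarity ⇔ det[P_1P_2; P_1P_3; P_1P_4] = 0.
Expanding, this is linear in λ: (8)λ + (-24) = 0.
So λ = 3.

3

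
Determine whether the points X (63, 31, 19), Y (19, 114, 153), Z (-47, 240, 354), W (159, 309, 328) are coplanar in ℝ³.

No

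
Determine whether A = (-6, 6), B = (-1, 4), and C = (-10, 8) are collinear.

AB = (5, -2), AC = (-4, 2).
det[AB; AC] = (5)(2) − (-2)(-4) = 2.
The determinant is nonzero, so they are not collinear.

No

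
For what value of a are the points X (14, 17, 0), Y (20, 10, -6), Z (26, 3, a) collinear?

-12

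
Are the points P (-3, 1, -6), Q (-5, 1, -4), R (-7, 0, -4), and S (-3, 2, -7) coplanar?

With P as base: PQ = (-2, 0, 2), PR = (-4, -1, 2), PS = (0, 1, -1).
PR × PS = (-1, -4, -4).
PQ · (PR × PS) = -6.
Since -6 ≠ 0, the four points are not coplanar.

No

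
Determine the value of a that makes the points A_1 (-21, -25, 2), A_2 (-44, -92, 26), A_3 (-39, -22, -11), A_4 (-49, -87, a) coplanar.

20

The points are coplanar iff A_1A_2 · (A_1A_3 × A_1A_4) = 0.
Expanding, this is linear in a: (-1275)a + (25500) = 0.
So a = 20.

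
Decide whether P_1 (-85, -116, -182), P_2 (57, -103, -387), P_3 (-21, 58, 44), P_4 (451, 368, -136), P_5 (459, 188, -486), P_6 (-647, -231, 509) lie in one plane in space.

The plane through P_1, P_2, P_3 has normal n = P_1P_2 × P_1P_3 = (38608, -45212, 23876) and equation n·P = -2382520.
Checking the remaining points: n·P_4 = -2472944, n·P_5 = -2382520, n·P_6 = -2382520.
Since n·P_4 = -2472944 ≠ -2382520, P_4 is off the plane and the points are not all coplanar.

No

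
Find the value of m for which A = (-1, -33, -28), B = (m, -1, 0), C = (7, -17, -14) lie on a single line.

15

Collinearity requires AB × AC = 0; each component is linear in m.
The y-component gives (-14)m + (210) = 0, so m = 15.
The remaining components then also vanish.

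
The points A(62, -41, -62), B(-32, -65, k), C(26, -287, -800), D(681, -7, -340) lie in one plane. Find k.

Coplanarity ⇔ det[AB; AC; AD] = 0.
Expanding, this is linear in k: (151050)k + (11781900) = 0.
So k = -78.

-78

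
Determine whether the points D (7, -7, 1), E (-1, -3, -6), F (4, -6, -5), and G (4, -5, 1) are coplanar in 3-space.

The four points are coplanar iff the 3×3 determinant with rows DE, DF, DG is zero.
Rows: (-8, 4, -7), (-3, 1, -6), (-3, 2, 0).
Expanding along the first row: (-8)(12) − (4)(-18) + (-7)(-3) = -3.
Nonzero ⇒ not coplanar.

No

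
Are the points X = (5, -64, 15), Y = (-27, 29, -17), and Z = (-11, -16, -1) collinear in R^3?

XY = (-32, 93, -32), XZ = (-16, 48, -16).
Comparing components 2 and 3: (93)(-16) − (-32)(48) = 48 ≠ 0, so XY and XZ are not parallel and the points are not collinear.

No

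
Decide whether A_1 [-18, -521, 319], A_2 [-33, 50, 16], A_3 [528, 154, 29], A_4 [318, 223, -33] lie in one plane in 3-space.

The four points are coplanar iff the 3×3 determinant with rows A_1A_2, A_1A_3, A_1A_4 is zero.
Rows: (-15, 571, -303), (546, 675, -290), (336, 744, -352).
Expanding along the first row: (-15)(-21840) − (571)(-94752) + (-303)(179424) = 65520.
Nonzero ⇒ not coplanar.

No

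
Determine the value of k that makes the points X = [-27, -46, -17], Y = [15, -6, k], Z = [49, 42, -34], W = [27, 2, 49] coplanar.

20

The points are coplanar iff XY · (XZ × XW) = 0.
Expanding, this is linear in k: (-1104)k + (22080) = 0.
So k = 20.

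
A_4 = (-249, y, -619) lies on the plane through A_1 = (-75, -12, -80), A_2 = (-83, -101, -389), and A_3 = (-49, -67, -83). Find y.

The plane through A_1, A_2, A_3 has equation −16728x − 8058y + 2754z = 1130976.
Substituting A_4: (-8058)y + (2460546) = 1130976, so y = 165.

165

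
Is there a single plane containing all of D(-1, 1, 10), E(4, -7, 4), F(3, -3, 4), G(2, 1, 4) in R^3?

Yes

With D as base: DE = (5, -8, -6), DF = (4, -4, -6), DG = (3, 0, -6).
DF × DG = (24, 6, 12).
DE · (DF × DG) = 0.
The scalar triple product vanishes, so the four points are coplanar.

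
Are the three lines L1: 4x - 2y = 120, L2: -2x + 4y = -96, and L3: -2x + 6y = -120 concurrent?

Intersecting L1 and L2: solving the 2×2 system gives (x, y) = (24, -12).
Substitute into L3: (-2)(24) + (6)(-12) = -120.
This equals -120, so (24, -12) lies on all three lines and they are concurrent.

Yes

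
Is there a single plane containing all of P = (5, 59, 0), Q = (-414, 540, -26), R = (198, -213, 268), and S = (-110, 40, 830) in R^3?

No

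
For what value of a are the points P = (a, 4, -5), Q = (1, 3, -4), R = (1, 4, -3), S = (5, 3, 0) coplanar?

Coplanarity ⇔ det[PQ; PR; PS] = 0.
Expanding, this is linear in a: (-4)a + (-4) = 0.
So a = -1.

-1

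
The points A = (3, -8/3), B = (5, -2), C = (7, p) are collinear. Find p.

-4/3

Collinearity: (C − A) must be parallel to (B − A) = (2, 2/3).
Cross-multiplying the components: (p − (-8/3))·(2) = (4)·(2/3).
Solving gives p = -4/3.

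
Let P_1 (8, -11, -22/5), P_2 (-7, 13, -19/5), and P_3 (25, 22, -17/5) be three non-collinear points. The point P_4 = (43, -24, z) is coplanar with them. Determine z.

-23/5

Coplanarity requires P_1P_2 · (P_1P_3 × P_1P_4) = 0.
P_1P_2 = (-15, 24, 3/5), P_1P_3 = (17, 33, 1); the triple product is linear in z with coefficient -903 and constant term -20769/5.
Setting it to zero: z = -23/5.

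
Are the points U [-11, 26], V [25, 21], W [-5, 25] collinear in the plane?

No

UV = (36, -5), UW = (6, -1).
Twice the signed area of △UVW is (36)(-1) − (-5)(6) = -6.
The area is nonzero, so the three points are not collinear.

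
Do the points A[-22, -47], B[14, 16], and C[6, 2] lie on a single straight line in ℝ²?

Yes

AB = (36, 63), AC = (28, 49).
Twice the signed area of △ABC is (36)(49) − (63)(28) = 0.
The triangle is degenerate (zero area), so the points are collinear.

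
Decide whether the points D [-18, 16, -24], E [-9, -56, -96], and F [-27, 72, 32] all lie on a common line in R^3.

No

DE = (9, -72, -72), DF = (-9, 56, 56).
Comparing components 3 and 1: (-72)(-9) − (9)(56) = 144 ≠ 0, so DE and DF are not parallel and the points are not collinear.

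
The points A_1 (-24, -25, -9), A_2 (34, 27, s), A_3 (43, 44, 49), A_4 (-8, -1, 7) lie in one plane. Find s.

The points are coplanar iff A_1A_2 · (A_1A_3 × A_1A_4) = 0.
Expanding, this is linear in s: (504)s + (-19656) = 0.
So s = 39.

39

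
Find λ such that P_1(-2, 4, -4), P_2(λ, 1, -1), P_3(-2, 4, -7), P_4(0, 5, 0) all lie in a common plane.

Coplanarity ⇔ det[P_1P_2; P_1P_3; P_1P_4] = 0.
Expanding, this is linear in λ: (3)λ + (24) = 0.
So λ = -8.

-8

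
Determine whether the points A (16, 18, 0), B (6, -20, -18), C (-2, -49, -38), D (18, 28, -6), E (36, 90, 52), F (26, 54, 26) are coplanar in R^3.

The plane through A, B, C has normal n = AB × AC = (238, -56, -14) and equation n·P = 2800.
Checking the remaining points: n·D = 2800, n·E = 2800, n·F = 2800.
All equal 2800, so all 6 points lie in one plane.

Yes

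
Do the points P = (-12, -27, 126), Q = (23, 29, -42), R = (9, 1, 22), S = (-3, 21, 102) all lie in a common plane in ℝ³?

Yes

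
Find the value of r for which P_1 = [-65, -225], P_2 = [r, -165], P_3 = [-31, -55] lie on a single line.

Collinearity: (P_2 − P_1) must be parallel to (P_3 − P_1) = (34, 170).
Cross-multiplying the components: (r − (-65))·(170) = (60)·(34).
Solving gives r = -53.

-53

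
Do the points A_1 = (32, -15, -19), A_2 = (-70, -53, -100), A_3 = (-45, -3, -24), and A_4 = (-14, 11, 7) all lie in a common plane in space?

No

With A_1 as base: A_1A_2 = (-102, -38, -81), A_1A_3 = (-77, 12, -5), A_1A_4 = (-46, 26, 26).
A_1A_3 × A_1A_4 = (442, 2232, -1450).
A_1A_2 · (A_1A_3 × A_1A_4) = -12450.
Since -12450 ≠ 0, the four points are not coplanar.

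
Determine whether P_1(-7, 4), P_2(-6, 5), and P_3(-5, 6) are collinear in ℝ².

Yes

P_1P_2 = (1, 1), P_1P_3 = (2, 2).
Twice the signed area of △P_1P_2P_3 is (1)(2) − (1)(2) = 0.
The triangle is degenerate (zero area), so the points are collinear.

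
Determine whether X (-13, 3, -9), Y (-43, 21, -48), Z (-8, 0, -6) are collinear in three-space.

XY = (-30, 18, -39), XZ = (5, -3, 3).
Comparing components 2 and 3: (18)(3) − (-39)(-3) = -63 ≠ 0, so XY and XZ are not parallel and the points are not collinear.

No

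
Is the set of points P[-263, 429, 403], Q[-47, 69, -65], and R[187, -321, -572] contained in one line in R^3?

PQ = (216, -360, -468), PR = (450, -750, -975).
Each component of PR is 25/12 times the corresponding component of PQ, so PR = 25/12·PQ and the points are collinear.

Yes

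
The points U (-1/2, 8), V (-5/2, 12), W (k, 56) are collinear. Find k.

-49/2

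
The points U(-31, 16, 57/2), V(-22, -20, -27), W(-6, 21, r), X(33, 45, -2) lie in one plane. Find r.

17/2

Coplanarity ⇔ det[UV; UW; UX] = 0.
Expanding, this is linear in r: (-2565)r + (43605/2) = 0.
So r = 17/2.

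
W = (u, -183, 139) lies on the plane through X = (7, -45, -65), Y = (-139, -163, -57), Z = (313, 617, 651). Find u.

-295

A normal to the plane is n = XY × XZ = (-89784, 106984, -60544).
W lies in the plane iff n · XW = 0.
This gives (-89784)u + (-26486280) = 0, so u = -295.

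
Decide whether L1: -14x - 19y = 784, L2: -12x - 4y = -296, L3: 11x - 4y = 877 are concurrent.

Intersecting L1 and L2: solving the 2×2 system gives (x, y) = (2190/43, -3388/43).
Substitute into L3: (11)(2190/43) + (-4)(-3388/43) = 37642/43.
But L3 requires 877 ≠ 37642/43, so the three lines have no common point.

No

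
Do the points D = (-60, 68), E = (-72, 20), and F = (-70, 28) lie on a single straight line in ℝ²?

Yes

DE = (-12, -48), DF = (-10, -40).
det[DE; DF] = (-12)(-40) − (-48)(-10) = 0.
The determinant is zero, so the points are collinear.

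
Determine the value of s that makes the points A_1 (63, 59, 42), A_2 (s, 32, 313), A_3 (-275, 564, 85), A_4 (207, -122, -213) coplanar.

55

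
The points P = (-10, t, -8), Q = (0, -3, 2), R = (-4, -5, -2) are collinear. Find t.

-8

Collinearity requires PQ × PR = 0; each component is linear in t.
The x-component gives (4)t + (32) = 0, so t = -8.
The remaining components then also vanish.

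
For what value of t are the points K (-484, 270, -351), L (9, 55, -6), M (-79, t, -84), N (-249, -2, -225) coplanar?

The points are coplanar iff KL · (KM × KN) = 0.
Expanding, this is linear in t: (-18957)t + (398097) = 0.
So t = 21.

21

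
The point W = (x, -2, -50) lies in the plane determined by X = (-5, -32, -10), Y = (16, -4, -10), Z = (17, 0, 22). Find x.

20

The plane through X, Y, Z has equation 896x − 672y + 56z = 16464.
Substituting W: (896)x + (-1456) = 16464, so x = 20.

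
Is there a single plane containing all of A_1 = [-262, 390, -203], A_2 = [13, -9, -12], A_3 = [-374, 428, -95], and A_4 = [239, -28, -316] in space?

A normal to the plane through A_1, A_2, A_3 is n = A_1A_2 × A_1A_3 = (-50350, -51092, -34238).
The plane has equation n·P = 216134. For A_4: n·A_4 = 216134.
Equal, so A_4 lies in the plane and all four are coplanar.

Yes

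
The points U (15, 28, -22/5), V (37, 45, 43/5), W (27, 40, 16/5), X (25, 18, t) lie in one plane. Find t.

Coplanarity ⇔ det[UV; UW; UX] = 0.
Expanding, this is linear in t: (60)t + (108) = 0.
So t = -9/5.

-9/5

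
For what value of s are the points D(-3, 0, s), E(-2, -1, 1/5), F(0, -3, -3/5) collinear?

3/5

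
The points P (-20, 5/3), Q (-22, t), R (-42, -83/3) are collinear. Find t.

The three points are collinear iff det[PQ; PR] = 0.
This determinant is linear in t: (22)t + (22) = 0, so t = -1.

-1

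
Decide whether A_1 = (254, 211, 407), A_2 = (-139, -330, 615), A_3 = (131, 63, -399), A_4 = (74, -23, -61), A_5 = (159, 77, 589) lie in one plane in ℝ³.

Yes

The plane through A_1, A_2, A_3 has normal n = A_1A_2 × A_1A_3 = (466830, -342342, -8379) and equation n·P = 42930405.
Checking the remaining points: n·A_4 = 42930405, n·A_5 = 42930405.
All equal 42930405, so all 5 points lie in one plane.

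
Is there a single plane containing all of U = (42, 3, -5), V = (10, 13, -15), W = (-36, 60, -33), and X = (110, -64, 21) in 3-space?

A normal to the plane through U, V, W is n = UV × UW = (290, -116, -1044).
The plane has equation n·P = 17052. For X: n·X = 17400.
17400 ≠ 17052, so X is off the plane.

No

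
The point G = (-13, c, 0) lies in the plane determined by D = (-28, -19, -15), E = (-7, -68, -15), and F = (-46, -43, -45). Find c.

-21

The plane through D, E, F has equation 1470x + 630y − 1386z = -32340.
Substituting G: (630)c + (-19110) = -32340, so c = -21.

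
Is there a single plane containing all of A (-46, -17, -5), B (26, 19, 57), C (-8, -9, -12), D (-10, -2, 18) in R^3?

With A as base: AB = (72, 36, 62), AC = (38, 8, -7), AD = (36, 15, 23).
AC × AD = (289, -1126, 282).
AB · (AC × AD) = -2244.
Since -2244 ≠ 0, the four points are not coplanar.

No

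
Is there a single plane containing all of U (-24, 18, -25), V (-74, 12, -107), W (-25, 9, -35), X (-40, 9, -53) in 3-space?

No

A normal to the plane through U, V, W is n = UV × UW = (-678, -418, 444).
The plane has equation n·P = -2352. For X: n·X = -174.
-174 ≠ -2352, so X is off the plane.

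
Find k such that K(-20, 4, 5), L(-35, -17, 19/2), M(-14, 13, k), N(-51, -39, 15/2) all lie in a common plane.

-7

The points are coplanar iff KL · (KM × KN) = 0.
Expanding, this is linear in k: (6)k + (42) = 0.
So k = -7.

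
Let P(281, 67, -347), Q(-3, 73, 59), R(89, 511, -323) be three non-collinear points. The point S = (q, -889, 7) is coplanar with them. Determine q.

Coplanarity requires PQ · (PR × PS) = 0.
PQ = (-284, 6, 406), PR = (-192, 444, 24); the triple product is linear in q with coefficient -180120 and constant term 74389560.
Setting it to zero: q = 413.

413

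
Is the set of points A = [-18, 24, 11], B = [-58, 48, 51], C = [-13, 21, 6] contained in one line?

Yes

AB = (-40, 24, 40), AC = (5, -3, -5).
Each component of AC is -1/8 times the corresponding component of AB, so AC = -1/8·AB and the points are collinear.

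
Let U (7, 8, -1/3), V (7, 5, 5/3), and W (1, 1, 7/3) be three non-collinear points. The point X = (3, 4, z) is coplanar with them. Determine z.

1

The plane through U, V, W has equation 6x − 12y − 18z = -48.
Substituting X: (-18)z + (-30) = -48, so z = 1.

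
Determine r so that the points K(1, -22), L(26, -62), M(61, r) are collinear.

The three points are collinear iff det[KL; KM] = 0.
This determinant is linear in r: (25)r + (2950) = 0, so r = -118.

-118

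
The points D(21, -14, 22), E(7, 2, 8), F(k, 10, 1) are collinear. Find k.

0

Direction DE = (-14, 16, -14). From the y-coordinate of F, the parameter along the line is τ = (10 − (-14))/16 = 3/2.
Then k = 21 + 3/2·(-14) = 0.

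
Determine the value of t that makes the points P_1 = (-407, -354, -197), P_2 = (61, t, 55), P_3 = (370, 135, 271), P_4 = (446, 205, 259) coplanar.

-48

Coplanarity ⇔ det[P_1P_2; P_1P_3; P_1P_4] = 0.
Expanding, this is linear in t: (44892)t + (2154816) = 0.
So t = -48.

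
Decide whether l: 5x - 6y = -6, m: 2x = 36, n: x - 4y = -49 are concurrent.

No

Lines aᵢx + bᵢy = cᵢ with pairwise distinct directions are concurrent exactly when det[aᵢ bᵢ cᵢ] = 0.
Here the determinant is -36.
Nonzero, so no common point exists.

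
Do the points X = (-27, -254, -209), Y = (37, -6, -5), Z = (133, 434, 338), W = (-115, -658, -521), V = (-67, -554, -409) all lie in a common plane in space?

No

The plane through X, Y, Z has normal n = XY × XZ = (-4696, -2368, 4352) and equation n·P = -181304.
Checking the remaining points: n·W = -169208, n·V = -153464.
Since n·W = -169208 ≠ -181304, W is off the plane and the points are not all coplanar.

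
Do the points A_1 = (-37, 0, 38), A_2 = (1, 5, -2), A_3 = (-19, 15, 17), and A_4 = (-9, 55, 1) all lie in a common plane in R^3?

With A_1 as base: A_1A_2 = (38, 5, -40), A_1A_3 = (18, 15, -21), A_1A_4 = (28, 55, -37).
A_1A_3 × A_1A_4 = (600, 78, 570).
A_1A_2 · (A_1A_3 × A_1A_4) = 390.
Since 390 ≠ 0, the four points are not coplanar.

No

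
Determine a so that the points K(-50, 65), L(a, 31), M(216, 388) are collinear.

-78

Collinearity: (L − K) must be parallel to (M − K) = (266, 323).
Cross-multiplying the components: (a − (-50))·(323) = (-34)·(266).
Solving gives a = -78.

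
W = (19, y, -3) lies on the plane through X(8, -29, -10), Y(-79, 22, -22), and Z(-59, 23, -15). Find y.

-19

The plane through X, Y, Z has equation 369x + 369y − 1107z = 3321.
Substituting W: (369)y + (10332) = 3321, so y = -19.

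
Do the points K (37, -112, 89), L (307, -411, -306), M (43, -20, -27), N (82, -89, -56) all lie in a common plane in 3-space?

With K as base: KL = (270, -299, -395), KM = (6, 92, -116), KN = (45, 23, -145).
KM × KN = (-10672, -4350, -4002).
KL · (KM × KN) = 0.
The scalar triple product vanishes, so the four points are coplanar.

Yes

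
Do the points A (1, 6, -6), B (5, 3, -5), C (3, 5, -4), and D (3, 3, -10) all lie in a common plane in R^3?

Yes

The four points are coplanar iff the 3×3 determinant with rows AB, AC, AD is zero.
Rows: (4, -3, 1), (2, -1, 2), (2, -3, -4).
Expanding along the first row: (4)(10) − (-3)(-12) + (1)(-4) = 0.
Zero determinant ⇒ coplanar.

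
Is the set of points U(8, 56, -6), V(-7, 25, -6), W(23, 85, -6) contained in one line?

UV = (-15, -31, 0), UW = (15, 29, 0).
UV × UW = (0, 0, 30).
The cross product is nonzero, so the points do not lie on one line.

No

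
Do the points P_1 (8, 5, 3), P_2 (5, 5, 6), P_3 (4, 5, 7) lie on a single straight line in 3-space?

Yes

P_1P_2 = (-3, 0, 3), P_1P_3 = (-4, 0, 4).
Each component of P_1P_3 is 4/3 times the corresponding component of P_1P_2, so P_1P_3 = 4/3·P_1P_2 and the points are collinear.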